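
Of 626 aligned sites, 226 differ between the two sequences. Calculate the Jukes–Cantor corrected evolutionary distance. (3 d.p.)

0.492

p = 226/626 ≈ 0.361022.
d = −(3/4) ln(1 − 4p/3) = −0.75 ln(1 − 0.481363) = −0.75 ln(0.518637)
  = −0.75 × (-0.656551) = 0.492413 substitutions/site.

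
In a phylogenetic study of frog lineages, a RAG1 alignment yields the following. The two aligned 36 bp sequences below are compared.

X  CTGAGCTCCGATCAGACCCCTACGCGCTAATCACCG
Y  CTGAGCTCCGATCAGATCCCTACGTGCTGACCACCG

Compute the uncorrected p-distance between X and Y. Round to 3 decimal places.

0.111

The sequences differ at 4 of 36 positions (sites 17, 25, 29, 31).
p = 4/36 = 0.111111… ≈ 0.111 (to 3 d.p.).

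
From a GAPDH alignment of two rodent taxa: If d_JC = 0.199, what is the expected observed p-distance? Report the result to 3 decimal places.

p = (3/4)(1 − e^(−4d/3)) = 0.75 × (1 − e^(-0.265333)) = 0.75 × (1 − 0.766951) = 0.174787.

0.175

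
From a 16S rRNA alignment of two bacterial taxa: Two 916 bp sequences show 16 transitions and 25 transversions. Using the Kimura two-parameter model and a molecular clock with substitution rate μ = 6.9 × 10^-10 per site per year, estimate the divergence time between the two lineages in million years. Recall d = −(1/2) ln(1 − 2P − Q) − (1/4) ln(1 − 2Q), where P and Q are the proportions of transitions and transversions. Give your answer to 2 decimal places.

33.45

P = 16/916 ≈ 0.017467 and Q = 25/916 ≈ 0.027293.
Under the Kimura two-parameter model, d = −½ ln(1 − 2P − Q) − ¼ ln(1 − 2Q).
1 − 2P − Q = 0.937773, giving −½ ln(0.937773) = 0.032124.
1 − 2Q = 0.945414, giving −¼ ln(0.945414) = 0.014033.
d = 0.032124 + 0.014033 = 0.046157.
Under a molecular clock d = 2μt, so t = d/(2μ) = 0.046157 / (2 × 6.9 × 10^-10) = 33.45 million years.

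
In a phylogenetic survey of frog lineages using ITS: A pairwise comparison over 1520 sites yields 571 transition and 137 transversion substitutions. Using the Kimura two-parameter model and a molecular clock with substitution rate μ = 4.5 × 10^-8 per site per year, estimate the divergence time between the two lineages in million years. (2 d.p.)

10.78

P = 571/1520 ≈ 0.375658 and Q = 137/1520 ≈ 0.090132.
Under the Kimura two-parameter model, d = −½ ln(1 − 2P − Q) − ¼ ln(1 − 2Q).
1 − 2P − Q = 0.158552, giving −½ ln(0.158552) = 0.920836.
1 − 2Q = 0.819736, giving −¼ ln(0.819736) = 0.049693.
d = 0.920836 + 0.049693 = 0.970529.
Under a molecular clock d = 2μt, so t = d/(2μ) = 0.970529 / (2 × 4.5 × 10^-8) = 10.78 million years.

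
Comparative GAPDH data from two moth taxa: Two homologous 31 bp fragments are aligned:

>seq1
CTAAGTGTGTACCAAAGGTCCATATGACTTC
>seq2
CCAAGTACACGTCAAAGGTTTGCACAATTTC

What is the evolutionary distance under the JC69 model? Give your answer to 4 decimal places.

0.6913

The sequences differ at 14 of 31 sites, so p = 14/31 ≈ 0.451613.
d = −(3/4) ln(1 − 4p/3) = −0.75 ln(1 − 0.602151) = −0.75 ln(0.397849)
  = −0.75 × (-0.921683) = 0.691262 substitutions/site.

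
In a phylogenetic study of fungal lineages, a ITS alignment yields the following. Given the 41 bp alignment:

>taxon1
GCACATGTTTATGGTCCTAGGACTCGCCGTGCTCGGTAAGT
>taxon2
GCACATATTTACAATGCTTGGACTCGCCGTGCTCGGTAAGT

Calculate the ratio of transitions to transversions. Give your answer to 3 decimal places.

Transitions are A↔G and C↔T; transversions are all other mismatches.
Transitions: 4. Transversions: 2.
R = 4/2 = 2.000.

2.000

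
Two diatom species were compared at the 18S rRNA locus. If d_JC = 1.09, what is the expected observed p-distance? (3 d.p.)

p = (3/4)(1 − e^(−4d/3)) = 0.75 × (1 − e^(-1.453333)) = 0.75 × (1 − 0.233790) = 0.574658.

0.575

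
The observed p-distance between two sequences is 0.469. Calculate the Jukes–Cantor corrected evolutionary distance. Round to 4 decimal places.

d = −(3/4) ln(1 − 4p/3) = −0.75 ln(1 − 0.625333) = −0.75 ln(0.374667)
  = −0.75 × (-0.981718) = 0.736289 substitutions/site.

0.7363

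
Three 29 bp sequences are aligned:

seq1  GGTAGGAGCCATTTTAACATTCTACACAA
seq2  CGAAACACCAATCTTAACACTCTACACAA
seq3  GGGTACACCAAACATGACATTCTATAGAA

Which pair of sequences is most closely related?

seq1–seq2: 8/29 differ, p = 0.276, d = 0.344.
seq1–seq3: 12/29 differ, p = 0.414, d = 0.602.
seq2–seq3: 9/29 differ, p = 0.310, d = 0.401.
The smallest distance is between seq1 and seq2.

seq1 and seq2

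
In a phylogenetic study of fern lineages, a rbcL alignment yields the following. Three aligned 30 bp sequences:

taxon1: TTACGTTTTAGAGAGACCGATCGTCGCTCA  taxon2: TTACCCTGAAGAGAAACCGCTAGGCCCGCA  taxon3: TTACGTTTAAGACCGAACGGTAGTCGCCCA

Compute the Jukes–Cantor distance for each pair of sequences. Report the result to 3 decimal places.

d(taxon1,taxon2) = 0.441, d(taxon1,taxon3) = 0.280, d(taxon2,taxon3) = 0.503

taxon1–taxon2: 10/30 sites differ → p ≈ 0.333333, d = −0.75 ln(1 − 0.444444) = 0.440839 ≈ 0.441.
taxon1–taxon3: 7/30 sites differ → p ≈ 0.233333, d = −0.75 ln(1 − 0.311111) = 0.279506 ≈ 0.280.
taxon2–taxon3: 11/30 sites differ → p ≈ 0.366667, d = −0.75 ln(1 − 0.488889) = 0.503376 ≈ 0.503.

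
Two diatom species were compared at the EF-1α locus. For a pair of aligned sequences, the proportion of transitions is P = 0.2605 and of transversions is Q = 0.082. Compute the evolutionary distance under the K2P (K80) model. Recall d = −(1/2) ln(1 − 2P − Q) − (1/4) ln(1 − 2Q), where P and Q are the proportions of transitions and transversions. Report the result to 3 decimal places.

0.507

Under the Kimura two-parameter model, d = −½ ln(1 − 2P − Q) − ¼ ln(1 − 2Q).
1 − 2P − Q = 0.397, giving −½ ln(0.397) = 0.461909.
1 − 2Q = 0.836, giving −¼ ln(0.836) = 0.044782.
d = 0.461909 + 0.044782 = 0.506691.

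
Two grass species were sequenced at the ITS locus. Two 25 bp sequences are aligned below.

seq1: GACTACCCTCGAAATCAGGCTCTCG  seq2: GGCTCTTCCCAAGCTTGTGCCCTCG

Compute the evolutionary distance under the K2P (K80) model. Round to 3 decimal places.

Of 25 sites, 9 differences are transitions and 3 are transversions, so P = 9/25 = 0.36 and Q = 3/25 = 0.12.
Under the Kimura two-parameter model, d = −½ ln(1 − 2P − Q) − ¼ ln(1 − 2Q).
1 − 2P − Q = 0.16, giving −½ ln(0.16) = 0.916291.
1 − 2Q = 0.76, giving −¼ ln(0.76) = 0.068609.
d = 0.916291 + 0.068609 = 0.984900.

0.985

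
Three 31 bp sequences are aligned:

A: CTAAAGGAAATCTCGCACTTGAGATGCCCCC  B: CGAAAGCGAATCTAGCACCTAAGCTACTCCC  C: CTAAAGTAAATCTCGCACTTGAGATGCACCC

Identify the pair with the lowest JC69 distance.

A and C

A–B: 9/31 differ, p = 0.290, d = 0.367.
A–C: 2/31 differ, p = 0.065, d = 0.067.
B–C: 9/31 differ, p = 0.290, d = 0.367.
The smallest distance is between A and C.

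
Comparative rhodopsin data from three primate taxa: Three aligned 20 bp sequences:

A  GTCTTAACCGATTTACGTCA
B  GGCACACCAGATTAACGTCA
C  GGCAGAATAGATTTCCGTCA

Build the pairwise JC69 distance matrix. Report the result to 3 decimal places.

A–B: 6/20 sites differ → p = 0.3, d = −0.75 ln(1 − 0.4) = 0.383119 ≈ 0.383.
A–C: 6/20 sites differ → p = 0.3, d = −0.75 ln(1 − 0.4) = 0.383119 ≈ 0.383.
B–C: 5/20 sites differ → p = 0.25, d = −0.75 ln(1 − 0.333333) = 0.304098 ≈ 0.304.

d(A,B) = 0.383, d(A,C) = 0.383, d(B,C) = 0.304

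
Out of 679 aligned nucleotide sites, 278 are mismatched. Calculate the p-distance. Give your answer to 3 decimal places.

p = 278/679 = 0.409425… ≈ 0.409 (to 3 d.p.).

0.409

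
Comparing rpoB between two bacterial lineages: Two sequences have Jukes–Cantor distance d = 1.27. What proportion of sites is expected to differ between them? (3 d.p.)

0.612

p = (3/4)(1 − e^(−4d/3)) = 0.75 × (1 − e^(-1.693333)) = 0.75 × (1 − 0.183906) = 0.612071.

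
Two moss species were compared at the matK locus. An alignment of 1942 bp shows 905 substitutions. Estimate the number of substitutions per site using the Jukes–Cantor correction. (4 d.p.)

0.7284

p = 905/1942 ≈ 0.466014.
d = −(3/4) ln(1 − 4p/3) = −0.75 ln(1 − 0.621352) = −0.75 ln(0.378648)
  = −0.75 × (-0.971148) = 0.728361 substitutions/site.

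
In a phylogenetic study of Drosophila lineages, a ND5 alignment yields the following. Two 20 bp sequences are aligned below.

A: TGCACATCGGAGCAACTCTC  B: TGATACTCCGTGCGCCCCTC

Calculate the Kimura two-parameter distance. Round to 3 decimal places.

Of 20 sites, 2 differences are transitions and 7 are transversions, so P = 2/20 = 0.1 and Q = 7/20 = 0.35.
Under the Kimura two-parameter model, d = −½ ln(1 − 2P − Q) − ¼ ln(1 − 2Q).
1 − 2P − Q = 0.45, giving −½ ln(0.45) = 0.399254.
1 − 2Q = 0.3, giving −¼ ln(0.3) = 0.300993.
d = 0.399254 + 0.300993 = 0.700247.

0.700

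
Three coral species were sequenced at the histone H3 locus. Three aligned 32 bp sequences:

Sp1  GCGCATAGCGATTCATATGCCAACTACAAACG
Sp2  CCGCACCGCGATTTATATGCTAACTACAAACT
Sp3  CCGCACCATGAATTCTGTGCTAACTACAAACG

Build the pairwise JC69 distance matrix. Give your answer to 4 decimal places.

Sp1–Sp2: 6/32 sites differ → p = 0.1875, d = −0.75 ln(1 − 0.25) = 0.215762 ≈ 0.2158.
Sp1–Sp3: 10/32 sites differ → p = 0.3125, d = −0.75 ln(1 − 0.416667) = 0.404248 ≈ 0.4042.
Sp2–Sp3: 6/32 sites differ → p = 0.1875, d = −0.75 ln(1 − 0.25) = 0.215762 ≈ 0.2158.

d(Sp1,Sp2) = 0.2158, d(Sp1,Sp3) = 0.4042, d(Sp2,Sp3) = 0.2158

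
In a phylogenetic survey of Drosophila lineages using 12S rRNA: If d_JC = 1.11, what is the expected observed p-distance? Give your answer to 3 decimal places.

p = (3/4)(1 − e^(−4d/3)) = 0.75 × (1 − e^(-1.48)) = 0.75 × (1 − 0.227638) = 0.579272.

0.579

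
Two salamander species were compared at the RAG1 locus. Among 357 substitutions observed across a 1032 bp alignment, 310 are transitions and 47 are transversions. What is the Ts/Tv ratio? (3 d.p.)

6.596

R = 310/47 = 6.595744… ≈ 6.596 (to 3 d.p.).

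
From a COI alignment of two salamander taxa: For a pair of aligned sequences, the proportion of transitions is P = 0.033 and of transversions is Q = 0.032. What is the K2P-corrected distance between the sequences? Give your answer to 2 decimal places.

Under the Kimura two-parameter model, d = −½ ln(1 − 2P − Q) − ¼ ln(1 − 2Q).
1 − 2P − Q = 0.902, giving −½ ln(0.902) = 0.051570.
1 − 2Q = 0.936, giving −¼ ln(0.936) = 0.016535.
d = 0.051570 + 0.016535 = 0.068105.

0.07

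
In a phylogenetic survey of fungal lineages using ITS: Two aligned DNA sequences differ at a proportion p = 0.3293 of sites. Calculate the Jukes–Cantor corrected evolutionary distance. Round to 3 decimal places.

0.434

d = −(3/4) ln(1 − 4p/3) = −0.75 ln(1 − 0.439067) = −0.75 ln(0.560933)
  = −0.75 × (-0.578154) = 0.433616 substitutions/site.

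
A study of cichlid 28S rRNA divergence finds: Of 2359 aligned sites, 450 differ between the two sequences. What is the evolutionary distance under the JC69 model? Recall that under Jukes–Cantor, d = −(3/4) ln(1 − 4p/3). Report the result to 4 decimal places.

0.2201

p = 450/2359 ≈ 0.190759.
d = −(3/4) ln(1 − 4p/3) = −0.75 ln(1 − 0.254345) = −0.75 ln(0.745655)
  = −0.75 × (-0.293492) = 0.220119 substitutions/site.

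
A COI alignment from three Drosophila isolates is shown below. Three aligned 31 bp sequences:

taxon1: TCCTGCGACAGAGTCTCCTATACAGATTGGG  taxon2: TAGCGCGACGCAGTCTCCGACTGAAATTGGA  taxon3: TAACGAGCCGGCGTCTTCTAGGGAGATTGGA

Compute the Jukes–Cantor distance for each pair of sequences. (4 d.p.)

taxon1–taxon2: 11/31 sites differ → p ≈ 0.354839, d = −0.75 ln(1 − 0.473119) = 0.480585 ≈ 0.4806.
taxon1–taxon3: 12/31 sites differ → p ≈ 0.387097, d = −0.75 ln(1 − 0.516129) = 0.544453 ≈ 0.5445.
taxon2–taxon3: 10/31 sites differ → p ≈ 0.322581, d = −0.75 ln(1 − 0.430108) = 0.421731 ≈ 0.4217.

d(taxon1,taxon2) = 0.4806, d(taxon1,taxon3) = 0.5445, d(taxon2,taxon3) = 0.4217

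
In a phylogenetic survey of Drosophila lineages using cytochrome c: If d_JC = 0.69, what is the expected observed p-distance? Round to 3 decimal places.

p = (3/4)(1 − e^(−4d/3)) = 0.75 × (1 − e^(-0.92)) = 0.75 × (1 − 0.398519) = 0.451111.

0.451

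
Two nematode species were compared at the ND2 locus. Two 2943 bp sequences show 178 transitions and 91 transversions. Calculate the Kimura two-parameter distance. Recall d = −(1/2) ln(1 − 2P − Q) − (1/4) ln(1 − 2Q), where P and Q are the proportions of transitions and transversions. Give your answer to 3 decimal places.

P = 178/2943 ≈ 0.060483 and Q = 91/2943 ≈ 0.030921.
Under the Kimura two-parameter model, d = −½ ln(1 − 2P − Q) − ¼ ln(1 − 2Q).
1 − 2P − Q = 0.848113, giving −½ ln(0.848113) = 0.082371.
1 − 2Q = 0.938158, giving −¼ ln(0.938158) = 0.015959.
d = 0.082371 + 0.015959 = 0.098330.

0.098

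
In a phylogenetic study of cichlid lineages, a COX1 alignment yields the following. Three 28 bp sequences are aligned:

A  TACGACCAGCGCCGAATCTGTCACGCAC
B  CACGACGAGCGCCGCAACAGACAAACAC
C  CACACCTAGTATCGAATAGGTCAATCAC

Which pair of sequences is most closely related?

A–B: 8/28 differ, p = 0.286, d = 0.360.
A–C: 11/28 differ, p = 0.393, d = 0.556.
B–C: 12/28 differ, p = 0.429, d = 0.635.
The smallest distance is between A and B.

A and B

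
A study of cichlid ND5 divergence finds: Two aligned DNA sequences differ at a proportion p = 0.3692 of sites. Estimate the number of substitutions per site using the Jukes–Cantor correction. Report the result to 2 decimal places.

d = −(3/4) ln(1 − 4p/3) = −0.75 ln(1 − 0.492267) = −0.75 ln(0.507733)
  = −0.75 × (-0.677800) = 0.508350 substitutions/site.

0.51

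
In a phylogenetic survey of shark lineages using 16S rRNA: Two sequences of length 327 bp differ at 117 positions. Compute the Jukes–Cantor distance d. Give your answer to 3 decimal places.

p = 117/327 ≈ 0.357798.
d = −(3/4) ln(1 − 4p/3) = −0.75 ln(1 − 0.477064) = −0.75 ln(0.522936)
  = −0.75 × (-0.648296) = 0.486222 substitutions/site.

0.486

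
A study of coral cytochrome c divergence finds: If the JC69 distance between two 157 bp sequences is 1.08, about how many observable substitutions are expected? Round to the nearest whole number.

Invert JC69: p = (3/4)(1 − e^(−4d/3)) = 0.75 × (1 − e^(-1.44)) = 0.75 × (1 − 0.236928) = 0.572304.
Expected differing sites = pL ≈ 0.572304 × 157 = 89.851728 ≈ 90.

90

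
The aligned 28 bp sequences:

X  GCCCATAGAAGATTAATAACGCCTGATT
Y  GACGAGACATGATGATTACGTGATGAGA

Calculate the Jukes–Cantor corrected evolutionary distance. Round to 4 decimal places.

The sequences differ at 14 of 28 sites, so p = 14/28 = 0.5.
d = −(3/4) ln(1 − 4p/3) = −0.75 ln(1 − 0.666667) = −0.75 ln(0.333333)
  = −0.75 × (-1.098613) = 0.823960 substitutions/site.

0.8240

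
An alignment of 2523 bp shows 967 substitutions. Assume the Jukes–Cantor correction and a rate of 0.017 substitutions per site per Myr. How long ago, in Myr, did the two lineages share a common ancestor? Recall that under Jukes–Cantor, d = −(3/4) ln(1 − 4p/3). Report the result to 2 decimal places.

15.78

p = 967/2523 ≈ 0.383274.
d = −(3/4) ln(1 − 4p/3) = −0.75 ln(1 − 0.511032) = −0.75 ln(0.488968)
  = −0.75 × (-0.715458) = 0.536594 substitutions/site.
Under a molecular clock d = 2μt, so t = d/(2μ) = 0.536594 / (2 × 0.017) = 15.78 Myr.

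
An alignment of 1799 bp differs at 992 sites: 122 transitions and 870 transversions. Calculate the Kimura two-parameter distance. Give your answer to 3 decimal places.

P = 122/1799 ≈ 0.067815 and Q = 870/1799 ≈ 0.483602.
Under the Kimura two-parameter model, d = −½ ln(1 − 2P − Q) − ¼ ln(1 − 2Q).
1 − 2P − Q = 0.380768, giving −½ ln(0.380768) = 0.482783.
1 − 2Q = 0.032796, giving −¼ ln(0.032796) = 0.854362.
d = 0.482783 + 0.854362 = 1.337145.

1.337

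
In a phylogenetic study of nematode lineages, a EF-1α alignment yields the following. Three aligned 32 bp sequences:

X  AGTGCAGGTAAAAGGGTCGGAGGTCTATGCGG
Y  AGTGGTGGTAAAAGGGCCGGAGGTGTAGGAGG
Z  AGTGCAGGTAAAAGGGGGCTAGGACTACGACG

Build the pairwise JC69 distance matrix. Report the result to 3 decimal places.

d(X,Y) = 0.216, d(X,Z) = 0.304, d(Y,Z) = 0.404

X–Y: 6/32 sites differ → p = 0.1875, d = −0.75 ln(1 − 0.25) = 0.215762 ≈ 0.216.
X–Z: 8/32 sites differ → p = 0.25, d = −0.75 ln(1 − 0.333333) = 0.304098 ≈ 0.304.
Y–Z: 10/32 sites differ → p = 0.3125, d = −0.75 ln(1 − 0.416667) = 0.404248 ≈ 0.404.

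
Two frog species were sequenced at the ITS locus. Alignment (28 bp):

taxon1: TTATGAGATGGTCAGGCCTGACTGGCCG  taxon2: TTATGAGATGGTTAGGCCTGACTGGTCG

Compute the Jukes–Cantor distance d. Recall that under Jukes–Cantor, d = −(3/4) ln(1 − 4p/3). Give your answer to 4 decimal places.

The sequences differ at 2 of 28 sites (13, 26), so p = 2/28 ≈ 0.071429.
d = −(3/4) ln(1 − 4p/3) = −0.75 ln(1 − 0.095239) = −0.75 ln(0.904761)
  = −0.75 × (-0.100084) = 0.075063 substitutions/site.

0.0751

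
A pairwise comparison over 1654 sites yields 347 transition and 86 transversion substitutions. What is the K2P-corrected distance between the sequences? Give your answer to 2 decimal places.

0.35

P = 347/1654 ≈ 0.209794 and Q = 86/1654 ≈ 0.051995.
Under the Kimura two-parameter model, d = −½ ln(1 − 2P − Q) − ¼ ln(1 − 2Q).
1 − 2P − Q = 0.528417, giving −½ ln(0.528417) = 0.318935.
1 − 2Q = 0.89601, giving −¼ ln(0.89601) = 0.027451.
d = 0.318935 + 0.027451 = 0.346386.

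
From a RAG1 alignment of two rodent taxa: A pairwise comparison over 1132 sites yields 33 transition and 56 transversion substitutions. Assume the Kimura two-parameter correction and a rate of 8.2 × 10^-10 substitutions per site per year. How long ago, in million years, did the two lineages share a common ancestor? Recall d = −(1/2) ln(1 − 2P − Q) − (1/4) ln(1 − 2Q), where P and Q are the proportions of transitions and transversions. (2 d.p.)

P = 33/1132 ≈ 0.029152 and Q = 56/1132 ≈ 0.04947.
Under the Kimura two-parameter model, d = −½ ln(1 − 2P − Q) − ¼ ln(1 − 2Q).
1 − 2P − Q = 0.892226, giving −½ ln(0.892226) = 0.057018.
1 − 2Q = 0.90106, giving −¼ ln(0.90106) = 0.026046.
d = 0.057018 + 0.026046 = 0.083064.
Under a molecular clock d = 2μt, so t = d/(2μ) = 0.083064 / (2 × 8.2 × 10^-10) = 50.65 million years.

50.65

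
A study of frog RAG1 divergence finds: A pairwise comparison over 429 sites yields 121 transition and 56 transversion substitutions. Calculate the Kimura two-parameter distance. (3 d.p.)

0.669

P = 121/429 ≈ 0.282051 and Q = 56/429 ≈ 0.130536.
Under the Kimura two-parameter model, d = −½ ln(1 − 2P − Q) − ¼ ln(1 − 2Q).
1 − 2P − Q = 0.305362, giving −½ ln(0.305362) = 0.593129.
1 − 2Q = 0.738928, giving −¼ ln(0.738928) = 0.075639.
d = 0.593129 + 0.075639 = 0.668768.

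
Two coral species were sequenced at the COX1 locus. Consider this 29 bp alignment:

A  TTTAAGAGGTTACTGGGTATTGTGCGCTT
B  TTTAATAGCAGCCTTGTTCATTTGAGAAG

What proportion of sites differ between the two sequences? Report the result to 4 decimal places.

The sequences differ at 14 of 29 positions.
p = 14/29 = 0.482758… ≈ 0.4828 (to 4 d.p.).

0.4828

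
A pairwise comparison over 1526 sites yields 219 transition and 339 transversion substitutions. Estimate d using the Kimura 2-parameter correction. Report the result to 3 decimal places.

0.503

P = 219/1526 ≈ 0.143512 and Q = 339/1526 ≈ 0.222149.
Under the Kimura two-parameter model, d = −½ ln(1 − 2P − Q) − ¼ ln(1 − 2Q).
1 − 2P − Q = 0.490827, giving −½ ln(0.490827) = 0.355832.
1 − 2Q = 0.555702, giving −¼ ln(0.555702) = 0.146881.
d = 0.355832 + 0.146881 = 0.502713.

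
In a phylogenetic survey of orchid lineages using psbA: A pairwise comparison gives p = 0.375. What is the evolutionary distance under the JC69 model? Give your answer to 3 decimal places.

0.520

d = −(3/4) ln(1 − 4p/3) = −0.75 ln(1 − 0.5) = −0.75 ln(0.5)
  = −0.75 × (-0.693147) = 0.519860 substitutions/site.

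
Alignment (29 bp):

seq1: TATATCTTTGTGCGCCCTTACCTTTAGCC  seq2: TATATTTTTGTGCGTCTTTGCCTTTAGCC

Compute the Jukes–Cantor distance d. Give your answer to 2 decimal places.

The sequences differ at 4 of 29 sites (6, 15, 17, 20), so p = 4/29 ≈ 0.137931.
d = −(3/4) ln(1 − 4p/3) = −0.75 ln(1 − 0.183908) = −0.75 ln(0.816092)
  = −0.75 × (-0.203228) = 0.152421 substitutions/site.

0.15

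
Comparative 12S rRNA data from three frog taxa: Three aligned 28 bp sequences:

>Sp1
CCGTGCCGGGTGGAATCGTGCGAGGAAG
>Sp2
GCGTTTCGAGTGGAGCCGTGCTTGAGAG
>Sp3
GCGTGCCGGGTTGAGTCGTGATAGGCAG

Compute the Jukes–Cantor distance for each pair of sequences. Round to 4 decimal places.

d(Sp1,Sp2) = 0.4850, d(Sp1,Sp3) = 0.2524, d(Sp2,Sp3) = 0.4197

Sp1–Sp2: 10/28 sites differ → p ≈ 0.357143, d = −0.75 ln(1 − 0.476191) = 0.484971 ≈ 0.4850.
Sp1–Sp3: 6/28 sites differ → p ≈ 0.214286, d = −0.75 ln(1 − 0.285715) = 0.252355 ≈ 0.2524.
Sp2–Sp3: 9/28 sites differ → p ≈ 0.321429, d = −0.75 ln(1 − 0.428572) = 0.419713 ≈ 0.4197.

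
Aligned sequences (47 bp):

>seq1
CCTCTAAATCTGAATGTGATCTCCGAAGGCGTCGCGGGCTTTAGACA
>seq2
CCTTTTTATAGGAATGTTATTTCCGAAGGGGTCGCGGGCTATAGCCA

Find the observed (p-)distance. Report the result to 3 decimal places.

0.213

The sequences differ at 10 of 47 positions (sites 4, 6, 7, 10, 11, 18, 21, 30, 41, 45).
p = 10/47 = 0.212765… ≈ 0.213 (to 3 d.p.).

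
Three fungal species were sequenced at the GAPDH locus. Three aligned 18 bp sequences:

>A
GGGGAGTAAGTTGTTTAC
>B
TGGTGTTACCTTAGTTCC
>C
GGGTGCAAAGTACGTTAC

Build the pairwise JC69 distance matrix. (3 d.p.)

d(A,B) = 0.824, d(A,C) = 0.548, d(B,C) = 0.673

A–B: 9/18 sites differ → p = 0.5, d = −0.75 ln(1 − 0.666667) = 0.823960 ≈ 0.824.
A–C: 7/18 sites differ → p ≈ 0.388889, d = −0.75 ln(1 − 0.518519) = 0.548166 ≈ 0.548.
B–C: 8/18 sites differ → p ≈ 0.444444, d = −0.75 ln(1 − 0.592592) = 0.673455 ≈ 0.673.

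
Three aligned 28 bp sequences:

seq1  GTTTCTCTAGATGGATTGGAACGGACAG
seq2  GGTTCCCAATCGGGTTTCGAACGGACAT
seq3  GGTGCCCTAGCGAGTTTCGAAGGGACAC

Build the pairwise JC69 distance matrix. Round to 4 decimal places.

seq1–seq2: 9/28 sites differ → p ≈ 0.321429, d = −0.75 ln(1 − 0.428572) = 0.419713 ≈ 0.4197.
seq1–seq3: 10/28 sites differ → p ≈ 0.357143, d = −0.75 ln(1 − 0.476191) = 0.484971 ≈ 0.4850.
seq2–seq3: 6/28 sites differ → p ≈ 0.214286, d = −0.75 ln(1 − 0.285715) = 0.252355 ≈ 0.2524.

d(seq1,seq2) = 0.4197, d(seq1,seq3) = 0.4850, d(seq2,seq3) = 0.2524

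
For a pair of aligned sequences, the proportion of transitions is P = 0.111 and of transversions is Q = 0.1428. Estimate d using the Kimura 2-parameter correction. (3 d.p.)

0.311

Under the Kimura two-parameter model, d = −½ ln(1 − 2P − Q) − ¼ ln(1 − 2Q).
1 − 2P − Q = 0.6352, giving −½ ln(0.6352) = 0.226908.
1 − 2Q = 0.7144, giving −¼ ln(0.7144) = 0.084078.
d = 0.226908 + 0.084078 = 0.310986.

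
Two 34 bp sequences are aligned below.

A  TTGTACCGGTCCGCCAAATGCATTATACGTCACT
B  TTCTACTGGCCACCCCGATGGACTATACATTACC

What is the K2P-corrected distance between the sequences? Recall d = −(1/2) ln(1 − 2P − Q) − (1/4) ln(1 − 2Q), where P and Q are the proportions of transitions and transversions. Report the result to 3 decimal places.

0.496

Of 34 sites, 7 differences are transitions and 5 are transversions, so P = 7/34 ≈ 0.205882 and Q = 5/34 ≈ 0.147059.
Under the Kimura two-parameter model, d = −½ ln(1 − 2P − Q) − ¼ ln(1 − 2Q).
1 − 2P − Q = 0.441177, giving −½ ln(0.441177) = 0.409155.
1 − 2Q = 0.705882, giving −¼ ln(0.705882) = 0.087077.
d = 0.409155 + 0.087077 = 0.496232.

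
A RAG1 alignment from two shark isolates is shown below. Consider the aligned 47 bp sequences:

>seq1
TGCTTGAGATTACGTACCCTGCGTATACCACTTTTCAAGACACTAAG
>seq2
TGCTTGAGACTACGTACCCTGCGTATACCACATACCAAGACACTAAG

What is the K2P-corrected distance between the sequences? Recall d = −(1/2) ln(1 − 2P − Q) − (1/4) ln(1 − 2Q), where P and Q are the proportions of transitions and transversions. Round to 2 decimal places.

Of 47 sites, 2 differences are transitions and 2 are transversions, so P = 2/47 ≈ 0.042553 and Q = 2/47 ≈ 0.042553.
Under the Kimura two-parameter model, d = −½ ln(1 − 2P − Q) − ¼ ln(1 − 2Q).
1 − 2P − Q = 0.872341, giving −½ ln(0.872341) = 0.068287.
1 − 2Q = 0.914894, giving −¼ ln(0.914894) = 0.022237.
d = 0.068287 + 0.022237 = 0.090524.

0.09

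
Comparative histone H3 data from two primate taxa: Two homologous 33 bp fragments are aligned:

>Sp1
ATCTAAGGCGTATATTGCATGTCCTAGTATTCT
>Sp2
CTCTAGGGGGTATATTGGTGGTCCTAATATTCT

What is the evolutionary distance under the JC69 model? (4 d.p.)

The sequences differ at 7 of 33 sites (1, 6, 9, 18, 19, 20, 27), so p = 7/33 ≈ 0.212121.
d = −(3/4) ln(1 − 4p/3) = −0.75 ln(1 − 0.282828) = −0.75 ln(0.717172)
  = −0.75 × (-0.332440) = 0.249330 substitutions/site.

0.2493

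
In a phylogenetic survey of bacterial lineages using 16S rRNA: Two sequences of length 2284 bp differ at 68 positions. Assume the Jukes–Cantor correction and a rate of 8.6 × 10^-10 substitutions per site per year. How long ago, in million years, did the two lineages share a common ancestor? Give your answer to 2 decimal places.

17.66

p = 68/2284 ≈ 0.029772.
d = −(3/4) ln(1 − 4p/3) = −0.75 ln(1 − 0.039696) = −0.75 ln(0.960304)
  = −0.75 × (-0.040505) = 0.030379 substitutions/site.
Under a molecular clock d = 2μt, so t = d/(2μ) = 0.030379 / (2 × 8.6 × 10^-10) = 17.66 million years.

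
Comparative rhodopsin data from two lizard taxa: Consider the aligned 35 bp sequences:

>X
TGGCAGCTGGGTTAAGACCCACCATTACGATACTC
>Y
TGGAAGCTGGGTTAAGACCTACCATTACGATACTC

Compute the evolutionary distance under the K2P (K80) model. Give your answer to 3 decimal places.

0.060

Of 35 sites, 1 differences are transitions and 1 are transversions, so P = 1/35 ≈ 0.028571 and Q = 1/35 ≈ 0.028571.
Under the Kimura two-parameter model, d = −½ ln(1 − 2P − Q) − ¼ ln(1 − 2Q).
1 − 2P − Q = 0.914287, giving −½ ln(0.914287) = 0.044805.
1 − 2Q = 0.942858, giving −¼ ln(0.942858) = 0.014710.
d = 0.044805 + 0.014710 = 0.059515.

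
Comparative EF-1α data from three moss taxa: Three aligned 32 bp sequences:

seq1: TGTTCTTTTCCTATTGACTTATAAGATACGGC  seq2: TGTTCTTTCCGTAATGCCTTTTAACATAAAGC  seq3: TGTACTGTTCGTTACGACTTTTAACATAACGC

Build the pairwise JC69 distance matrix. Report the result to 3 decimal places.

d(seq1,seq2) = 0.304, d(seq1,seq3) = 0.404, d(seq2,seq3) = 0.259

seq1–seq2: 8/32 sites differ → p = 0.25, d = −0.75 ln(1 − 0.333333) = 0.304098 ≈ 0.304.
seq1–seq3: 10/32 sites differ → p = 0.3125, d = −0.75 ln(1 − 0.416667) = 0.404248 ≈ 0.404.
seq2–seq3: 7/32 sites differ → p = 0.21875, d = −0.75 ln(1 − 0.291667) = 0.258631 ≈ 0.259.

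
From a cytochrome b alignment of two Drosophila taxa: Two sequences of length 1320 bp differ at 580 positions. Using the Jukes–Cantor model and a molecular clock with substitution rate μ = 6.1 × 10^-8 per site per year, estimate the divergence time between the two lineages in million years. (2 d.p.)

5.42

p = 580/1320 ≈ 0.439394.
d = −(3/4) ln(1 − 4p/3) = −0.75 ln(1 − 0.585859) = −0.75 ln(0.414141)
  = −0.75 × (-0.881549) = 0.661162 substitutions/site.
Under a molecular clock d = 2μt, so t = d/(2μ) = 0.661162 / (2 × 6.1 × 10^-8) = 5.42 million years.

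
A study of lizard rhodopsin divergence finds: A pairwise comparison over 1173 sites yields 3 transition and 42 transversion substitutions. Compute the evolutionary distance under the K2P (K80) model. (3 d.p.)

0.039

P = 3/1173 ≈ 0.002558 and Q = 42/1173 ≈ 0.035806.
Under the Kimura two-parameter model, d = −½ ln(1 − 2P − Q) − ¼ ln(1 − 2Q).
1 − 2P − Q = 0.959078, giving −½ ln(0.959078) = 0.020891.
1 − 2Q = 0.928388, giving −¼ ln(0.928388) = 0.018576.
d = 0.020891 + 0.018576 = 0.039467.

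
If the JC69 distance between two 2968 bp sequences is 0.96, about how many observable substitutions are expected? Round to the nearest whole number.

Invert JC69: p = (3/4)(1 − e^(−4d/3)) = 0.75 × (1 − e^(-1.28)) = 0.75 × (1 − 0.278037) = 0.541472.
Expected differing sites = pL ≈ 0.541472 × 2968 = 1607.088896 ≈ 1607.

1607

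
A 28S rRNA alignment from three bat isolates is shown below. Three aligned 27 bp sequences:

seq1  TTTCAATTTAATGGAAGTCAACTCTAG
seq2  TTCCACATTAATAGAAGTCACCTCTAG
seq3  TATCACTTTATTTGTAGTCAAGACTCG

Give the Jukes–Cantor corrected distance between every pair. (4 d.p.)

d(seq1,seq2) = 0.2127, d(seq1,seq3) = 0.3770, d(seq2,seq3) = 0.5107

seq1–seq2: 5/27 sites differ → p ≈ 0.185185, d = −0.75 ln(1 − 0.246913) = 0.212681 ≈ 0.2127.
seq1–seq3: 8/27 sites differ → p ≈ 0.296296, d = −0.75 ln(1 − 0.395061) = 0.376971 ≈ 0.3770.
seq2–seq3: 10/27 sites differ → p ≈ 0.37037, d = −0.75 ln(1 − 0.493827) = 0.510658 ≈ 0.5107.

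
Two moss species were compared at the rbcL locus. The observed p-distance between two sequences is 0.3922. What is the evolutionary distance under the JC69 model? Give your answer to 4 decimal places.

0.5551

d = −(3/4) ln(1 − 4p/3) = −0.75 ln(1 − 0.522933) = −0.75 ln(0.477067)
  = −0.75 × (-0.740098) = 0.555074 substitutions/site.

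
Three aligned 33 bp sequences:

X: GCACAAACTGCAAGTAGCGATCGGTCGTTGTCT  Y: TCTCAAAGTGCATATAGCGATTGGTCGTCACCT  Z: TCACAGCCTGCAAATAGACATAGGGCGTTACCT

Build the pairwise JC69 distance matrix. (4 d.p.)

X–Y: 9/33 sites differ → p ≈ 0.272727, d = −0.75 ln(1 − 0.363636) = 0.338988 ≈ 0.3390.
X–Z: 10/33 sites differ → p ≈ 0.30303, d = −0.75 ln(1 − 0.40404) = 0.388186 ≈ 0.3882.
Y–Z: 10/33 sites differ → p ≈ 0.30303, d = −0.75 ln(1 − 0.40404) = 0.388186 ≈ 0.3882.

d(X,Y) = 0.3390, d(X,Z) = 0.3882, d(Y,Z) = 0.3882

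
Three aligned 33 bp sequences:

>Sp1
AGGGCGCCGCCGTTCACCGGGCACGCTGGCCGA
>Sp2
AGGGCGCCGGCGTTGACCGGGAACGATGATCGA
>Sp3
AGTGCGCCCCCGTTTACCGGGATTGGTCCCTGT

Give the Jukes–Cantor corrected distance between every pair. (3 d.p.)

d(Sp1,Sp2) = 0.208, d(Sp1,Sp3) = 0.441, d(Sp2,Sp3) = 0.497

Sp1–Sp2: 6/33 sites differ → p ≈ 0.181818, d = −0.75 ln(1 − 0.242424) = 0.208224 ≈ 0.208.
Sp1–Sp3: 11/33 sites differ → p ≈ 0.333333, d = −0.75 ln(1 − 0.444444) = 0.440839 ≈ 0.441.
Sp2–Sp3: 12/33 sites differ → p ≈ 0.363636, d = −0.75 ln(1 − 0.484848) = 0.497470 ≈ 0.497.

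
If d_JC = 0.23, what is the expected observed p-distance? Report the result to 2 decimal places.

0.20

p = (3/4)(1 − e^(−4d/3)) = 0.75 × (1 − e^(-0.306667)) = 0.75 × (1 − 0.735896) = 0.198078.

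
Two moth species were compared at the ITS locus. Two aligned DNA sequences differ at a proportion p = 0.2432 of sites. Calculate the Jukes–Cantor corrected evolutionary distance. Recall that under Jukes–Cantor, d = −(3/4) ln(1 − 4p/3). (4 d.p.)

d = −(3/4) ln(1 − 4p/3) = −0.75 ln(1 − 0.324267) = −0.75 ln(0.675733)
  = −0.75 × (-0.391957) = 0.293968 substitutions/site.

0.2940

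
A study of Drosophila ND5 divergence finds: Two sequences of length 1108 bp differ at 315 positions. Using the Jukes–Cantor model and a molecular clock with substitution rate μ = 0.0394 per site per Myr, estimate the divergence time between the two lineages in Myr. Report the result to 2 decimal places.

4.54

p = 315/1108 ≈ 0.284296.
d = −(3/4) ln(1 − 4p/3) = −0.75 ln(1 − 0.379061) = −0.75 ln(0.620939)
  = −0.75 × (-0.476522) = 0.357392 substitutions/site.
Under a molecular clock d = 2μt, so t = d/(2μ) = 0.357392 / (2 × 0.0394) = 4.54 Myr.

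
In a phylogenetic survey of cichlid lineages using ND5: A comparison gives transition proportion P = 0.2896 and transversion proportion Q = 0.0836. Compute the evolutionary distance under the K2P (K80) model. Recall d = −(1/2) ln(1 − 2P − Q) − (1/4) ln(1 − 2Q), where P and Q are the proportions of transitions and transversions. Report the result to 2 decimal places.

Under the Kimura two-parameter model, d = −½ ln(1 − 2P − Q) − ¼ ln(1 − 2Q).
1 − 2P − Q = 0.3372, giving −½ ln(0.3372) = 0.543540.
1 − 2Q = 0.8328, giving −¼ ln(0.8328) = 0.045740.
d = 0.543540 + 0.045740 = 0.589280.

0.59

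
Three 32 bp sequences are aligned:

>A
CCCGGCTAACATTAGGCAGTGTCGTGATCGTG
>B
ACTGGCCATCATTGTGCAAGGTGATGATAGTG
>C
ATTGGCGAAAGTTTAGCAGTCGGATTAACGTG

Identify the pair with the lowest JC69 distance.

A–B: 11/32 differ, p = 0.344, d = 0.460.
A–C: 14/32 differ, p = 0.438, d = 0.657.
B–C: 14/32 differ, p = 0.438, d = 0.657.
The smallest distance is between A and B.

A and B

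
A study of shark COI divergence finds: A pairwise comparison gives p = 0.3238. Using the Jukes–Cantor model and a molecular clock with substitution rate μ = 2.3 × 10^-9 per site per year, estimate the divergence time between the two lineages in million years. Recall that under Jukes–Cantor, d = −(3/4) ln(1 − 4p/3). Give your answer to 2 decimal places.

92.15

d = −(3/4) ln(1 − 4p/3) = −0.75 ln(1 − 0.431733) = −0.75 ln(0.568267)
  = −0.75 × (-0.565164) = 0.423873 substitutions/site.
Under a molecular clock d = 2μt, so t = d/(2μ) = 0.423873 / (2 × 2.3 × 10^-9) = 92.15 million years.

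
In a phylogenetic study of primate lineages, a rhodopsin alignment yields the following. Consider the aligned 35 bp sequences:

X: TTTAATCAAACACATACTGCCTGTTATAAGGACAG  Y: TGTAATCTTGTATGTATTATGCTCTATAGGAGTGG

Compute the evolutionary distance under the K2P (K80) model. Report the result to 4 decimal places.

1.5152

Of 35 sites, 14 differences are transitions and 5 are transversions, so P = 14/35 = 0.4 and Q = 5/35 ≈ 0.142857.
Under the Kimura two-parameter model, d = −½ ln(1 − 2P − Q) − ¼ ln(1 − 2Q).
1 − 2P − Q = 0.057143, giving −½ ln(0.057143) = 1.431099.
1 − 2Q = 0.714286, giving −¼ ln(0.714286) = 0.084118.
d = 1.431099 + 0.084118 = 1.515217.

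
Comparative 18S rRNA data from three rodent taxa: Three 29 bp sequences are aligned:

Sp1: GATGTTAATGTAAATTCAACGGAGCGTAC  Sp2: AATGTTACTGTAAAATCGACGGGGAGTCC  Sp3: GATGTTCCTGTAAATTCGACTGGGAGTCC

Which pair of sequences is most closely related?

Sp1–Sp2: 7/29 differ, p = 0.241, d = 0.291.
Sp1–Sp3: 7/29 differ, p = 0.241, d = 0.291.
Sp2–Sp3: 4/29 differ, p = 0.138, d = 0.152.
The smallest distance is between Sp2 and Sp3.

Sp2 and Sp3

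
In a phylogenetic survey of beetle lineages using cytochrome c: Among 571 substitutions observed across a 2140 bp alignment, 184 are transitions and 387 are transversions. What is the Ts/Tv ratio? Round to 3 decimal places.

R = 184/387 = 0.475452… ≈ 0.475 (to 3 d.p.).

0.475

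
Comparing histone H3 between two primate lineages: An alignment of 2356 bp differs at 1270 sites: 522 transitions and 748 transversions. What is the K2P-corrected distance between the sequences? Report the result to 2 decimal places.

0.97

P = 522/2356 ≈ 0.221562 and Q = 748/2356 ≈ 0.317487.
Under the Kimura two-parameter model, d = −½ ln(1 − 2P − Q) − ¼ ln(1 − 2Q).
1 − 2P − Q = 0.239389, giving −½ ln(0.239389) = 0.714833.
1 − 2Q = 0.365026, giving −¼ ln(0.365026) = 0.251947.
d = 0.714833 + 0.251947 = 0.966780.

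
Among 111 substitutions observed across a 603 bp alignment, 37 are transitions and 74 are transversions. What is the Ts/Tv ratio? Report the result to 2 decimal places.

R = 37/74 = 0.50.

0.50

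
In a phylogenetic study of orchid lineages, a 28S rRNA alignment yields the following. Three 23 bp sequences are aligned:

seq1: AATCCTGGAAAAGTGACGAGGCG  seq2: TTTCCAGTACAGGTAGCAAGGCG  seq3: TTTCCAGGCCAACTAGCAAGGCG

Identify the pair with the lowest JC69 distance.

seq1–seq2: 9/23 differ, p = 0.391, d = 0.553.
seq1–seq3: 9/23 differ, p = 0.391, d = 0.553.
seq2–seq3: 4/23 differ, p = 0.174, d = 0.198.
The smallest distance is between seq2 and seq3.

seq2 and seq3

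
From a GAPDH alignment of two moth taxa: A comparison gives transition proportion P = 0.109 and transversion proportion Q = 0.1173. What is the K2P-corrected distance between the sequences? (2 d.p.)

Under the Kimura two-parameter model, d = −½ ln(1 − 2P − Q) − ¼ ln(1 − 2Q).
1 − 2P − Q = 0.6647, giving −½ ln(0.6647) = 0.204210.
1 − 2Q = 0.7654, giving −¼ ln(0.7654) = 0.066839.
d = 0.204210 + 0.066839 = 0.271049.

0.27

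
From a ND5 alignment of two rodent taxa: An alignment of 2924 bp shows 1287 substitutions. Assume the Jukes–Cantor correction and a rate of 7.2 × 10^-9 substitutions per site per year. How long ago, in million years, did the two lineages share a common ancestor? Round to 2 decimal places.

46.04

p = 1287/2924 ≈ 0.44015.
d = −(3/4) ln(1 − 4p/3) = −0.75 ln(1 − 0.586867) = −0.75 ln(0.413133)
  = −0.75 × (-0.883986) = 0.662990 substitutions/site.
Under a molecular clock d = 2μt, so t = d/(2μ) = 0.662990 / (2 × 7.2 × 10^-9) = 46.04 million years.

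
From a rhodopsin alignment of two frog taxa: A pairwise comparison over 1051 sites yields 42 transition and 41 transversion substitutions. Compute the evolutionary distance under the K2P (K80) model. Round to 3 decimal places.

P = 42/1051 ≈ 0.039962 and Q = 41/1051 ≈ 0.03901.
Under the Kimura two-parameter model, d = −½ ln(1 − 2P − Q) − ¼ ln(1 − 2Q).
1 − 2P − Q = 0.881066, giving −½ ln(0.881066) = 0.063311.
1 − 2Q = 0.92198, giving −¼ ln(0.92198) = 0.020308.
d = 0.063311 + 0.020308 = 0.083619.

0.084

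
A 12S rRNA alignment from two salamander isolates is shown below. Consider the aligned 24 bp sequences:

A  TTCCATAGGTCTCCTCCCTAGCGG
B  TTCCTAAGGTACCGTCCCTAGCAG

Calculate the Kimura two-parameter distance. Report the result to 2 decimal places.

0.30

Of 24 sites, 2 differences are transitions and 4 are transversions, so P = 2/24 ≈ 0.083333 and Q = 4/24 ≈ 0.166667.
Under the Kimura two-parameter model, d = −½ ln(1 − 2P − Q) − ¼ ln(1 − 2Q).
1 − 2P − Q = 0.666667, giving −½ ln(0.666667) = 0.202732.
1 − 2Q = 0.666666, giving −¼ ln(0.666666) = 0.101367.
d = 0.202732 + 0.101367 = 0.304099.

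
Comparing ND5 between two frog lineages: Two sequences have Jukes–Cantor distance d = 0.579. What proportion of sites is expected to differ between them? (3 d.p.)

p = (3/4)(1 − e^(−4d/3)) = 0.75 × (1 − e^(-0.772)) = 0.75 × (1 − 0.462088) = 0.403434.

0.403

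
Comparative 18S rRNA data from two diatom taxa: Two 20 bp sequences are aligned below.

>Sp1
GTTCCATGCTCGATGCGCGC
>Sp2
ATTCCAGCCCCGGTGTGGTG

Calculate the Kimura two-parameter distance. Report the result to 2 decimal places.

Of 20 sites, 4 differences are transitions and 5 are transversions, so P = 4/20 = 0.2 and Q = 5/20 = 0.25.
Under the Kimura two-parameter model, d = −½ ln(1 − 2P − Q) − ¼ ln(1 − 2Q).
1 − 2P − Q = 0.35, giving −½ ln(0.35) = 0.524911.
1 − 2Q = 0.5, giving −¼ ln(0.5) = 0.173287.
d = 0.524911 + 0.173287 = 0.698198.

0.70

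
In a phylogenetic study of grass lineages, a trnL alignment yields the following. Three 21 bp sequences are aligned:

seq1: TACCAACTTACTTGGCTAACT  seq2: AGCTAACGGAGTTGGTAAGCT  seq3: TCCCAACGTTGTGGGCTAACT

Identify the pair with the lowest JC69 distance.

seq1–seq2: 9/21 differ, p = 0.429, d = 0.635.
seq1–seq3: 5/21 differ, p = 0.238, d = 0.286.
seq2–seq3: 9/21 differ, p = 0.429, d = 0.635.
The smallest distance is between seq1 and seq3.

seq1 and seq3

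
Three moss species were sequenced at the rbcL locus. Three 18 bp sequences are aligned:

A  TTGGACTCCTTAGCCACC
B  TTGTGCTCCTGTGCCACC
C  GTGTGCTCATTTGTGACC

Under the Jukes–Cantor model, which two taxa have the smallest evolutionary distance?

A–B: 4/18 differ, p = 0.222, d = 0.264.
A–C: 7/18 differ, p = 0.389, d = 0.548.
B–C: 5/18 differ, p = 0.278, d = 0.347.
The smallest distance is between A and B.

A and B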